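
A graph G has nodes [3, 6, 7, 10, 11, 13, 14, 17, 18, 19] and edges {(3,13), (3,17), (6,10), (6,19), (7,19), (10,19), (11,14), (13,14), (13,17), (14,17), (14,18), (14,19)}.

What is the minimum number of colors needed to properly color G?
Clique number ω(G) = 3 (lower bound: χ ≥ ω).
The clique on [3, 13, 17] has size 3, forcing χ ≥ 3, and the coloring below uses 3 colors, so χ(G) = 3.
A valid 3-coloring: color 1: [3, 6, 7, 14]; color 2: [11, 17, 18, 19]; color 3: [10, 13].

χ(G) = 3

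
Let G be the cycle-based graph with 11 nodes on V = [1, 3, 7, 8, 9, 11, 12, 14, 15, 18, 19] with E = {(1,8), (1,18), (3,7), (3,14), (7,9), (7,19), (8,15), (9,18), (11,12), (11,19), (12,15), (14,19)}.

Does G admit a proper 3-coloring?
Yes, G is 3-colorable

A valid 3-coloring: color 1: [1, 3, 9, 12, 19]; color 2: [7, 11, 14, 15, 18]; color 3: [8].
(χ(G) = 3 ≤ 3.)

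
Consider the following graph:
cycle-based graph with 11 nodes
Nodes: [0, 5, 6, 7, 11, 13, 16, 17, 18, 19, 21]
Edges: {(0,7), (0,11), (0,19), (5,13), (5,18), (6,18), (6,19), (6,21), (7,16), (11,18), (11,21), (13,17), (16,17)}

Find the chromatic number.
Clique number ω(G) = 2 (lower bound: χ ≥ ω).
Odd cycle [21, 6, 19, 0, 11] needs 3 colors (χ ≥ 3).
The coloring below uses 3 colors, so χ(G) = 3.
A valid 3-coloring: color 1: [0, 13, 16, 18, 21]; color 2: [5, 6, 7, 11, 17]; color 3: [19].

χ(G) = 3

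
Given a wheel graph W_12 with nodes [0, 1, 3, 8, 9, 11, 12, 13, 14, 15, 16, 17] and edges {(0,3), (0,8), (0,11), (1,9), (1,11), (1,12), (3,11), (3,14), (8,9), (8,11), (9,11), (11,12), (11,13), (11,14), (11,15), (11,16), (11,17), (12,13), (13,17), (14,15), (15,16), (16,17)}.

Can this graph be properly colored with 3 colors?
No, G is not 3-colorable

Odd cycle [13, 17, 16, 15, 14, 3, 0, 8, 9, 1, 12] needs 3 colors (χ ≥ 3).
Vertex 11 is adjacent to every vertex of [0, 1, 3, 8, 9, 12, 13, 14, 15, 16, 17], which already need 3 colors among themselves, so 11 needs a new color (χ ≥ 4).
Hence χ(G) ≥ 4 > 3, so no proper 3-coloring exists.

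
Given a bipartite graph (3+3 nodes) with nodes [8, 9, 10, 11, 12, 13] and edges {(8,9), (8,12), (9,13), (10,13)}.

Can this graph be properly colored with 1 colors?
No, G is not 1-colorable

Edge (8,9) forces its endpoints to differ, so 1 color is not enough.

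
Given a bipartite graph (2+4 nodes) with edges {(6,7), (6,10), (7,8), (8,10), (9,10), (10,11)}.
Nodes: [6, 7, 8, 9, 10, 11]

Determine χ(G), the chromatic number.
χ(G) = 2

Clique number ω(G) = 2 (lower bound: χ ≥ ω).
The graph is bipartite (no odd cycle), so 2 colors suffice: χ(G) = 2.
A valid 2-coloring: color 1: [7, 10]; color 2: [6, 8, 9, 11].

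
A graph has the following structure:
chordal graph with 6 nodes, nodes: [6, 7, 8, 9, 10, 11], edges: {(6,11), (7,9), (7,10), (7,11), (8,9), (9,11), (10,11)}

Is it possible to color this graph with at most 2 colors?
The clique on vertices [7, 9, 11] has size 3 > 2, so it alone needs 3 colors.

No, G is not 2-colorable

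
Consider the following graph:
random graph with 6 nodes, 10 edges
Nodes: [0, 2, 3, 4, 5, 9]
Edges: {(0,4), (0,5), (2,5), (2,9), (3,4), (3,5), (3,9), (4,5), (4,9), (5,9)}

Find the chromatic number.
χ(G) = 4

Clique number ω(G) = 4 (lower bound: χ ≥ ω).
The clique on [3, 4, 5, 9] has size 4, forcing χ ≥ 4, and the coloring below uses 4 colors, so χ(G) = 4.
A valid 4-coloring: color 1: [5]; color 2: [2, 4]; color 3: [0, 9]; color 4: [3].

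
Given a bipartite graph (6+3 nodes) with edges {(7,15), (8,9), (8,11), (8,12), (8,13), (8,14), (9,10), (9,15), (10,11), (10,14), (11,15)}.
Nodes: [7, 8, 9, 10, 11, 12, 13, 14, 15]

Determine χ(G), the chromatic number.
χ(G) = 2

Clique number ω(G) = 2 (lower bound: χ ≥ ω).
The graph is bipartite (no odd cycle), so 2 colors suffice: χ(G) = 2.
A valid 2-coloring: color 1: [8, 10, 15]; color 2: [7, 9, 11, 12, 13, 14].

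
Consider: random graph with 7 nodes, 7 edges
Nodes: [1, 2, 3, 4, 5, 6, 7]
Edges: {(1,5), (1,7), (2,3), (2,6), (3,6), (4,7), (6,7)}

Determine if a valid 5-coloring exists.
Yes, G is 5-colorable

A valid 5-coloring: color 1: [1, 4, 6]; color 2: [2, 5, 7]; color 3: [3].
(χ(G) = 3 ≤ 5.)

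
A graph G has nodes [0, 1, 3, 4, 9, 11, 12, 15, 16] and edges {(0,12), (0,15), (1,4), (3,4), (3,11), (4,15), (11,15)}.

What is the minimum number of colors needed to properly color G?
χ(G) = 2

Clique number ω(G) = 2 (lower bound: χ ≥ ω).
The graph is bipartite (no odd cycle), so 2 colors suffice: χ(G) = 2.
A valid 2-coloring: color 1: [0, 4, 9, 11, 16]; color 2: [1, 3, 12, 15].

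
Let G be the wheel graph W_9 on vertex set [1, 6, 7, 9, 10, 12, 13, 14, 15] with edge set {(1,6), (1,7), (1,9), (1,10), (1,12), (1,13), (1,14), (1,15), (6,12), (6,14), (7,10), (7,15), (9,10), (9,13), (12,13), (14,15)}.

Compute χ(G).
Clique number ω(G) = 3 (lower bound: χ ≥ ω).
The clique on [1, 6, 12] has size 3, forcing χ ≥ 3, and the coloring below uses 3 colors, so χ(G) = 3.
A valid 3-coloring: color 1: [1]; color 2: [7, 9, 12, 14]; color 3: [6, 10, 13, 15].

χ(G) = 3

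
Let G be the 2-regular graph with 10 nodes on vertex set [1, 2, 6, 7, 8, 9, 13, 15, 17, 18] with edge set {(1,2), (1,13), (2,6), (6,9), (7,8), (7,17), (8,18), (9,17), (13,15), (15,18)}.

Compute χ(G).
Clique number ω(G) = 2 (lower bound: χ ≥ ω).
The graph is bipartite (no odd cycle), so 2 colors suffice: χ(G) = 2.
A valid 2-coloring: color 1: [1, 6, 8, 15, 17]; color 2: [2, 7, 9, 13, 18].

χ(G) = 2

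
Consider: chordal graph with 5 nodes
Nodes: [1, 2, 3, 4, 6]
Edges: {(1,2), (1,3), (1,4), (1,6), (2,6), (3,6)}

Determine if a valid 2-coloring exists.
No, G is not 2-colorable

The clique on vertices [1, 2, 6] has size 3 > 2, so it alone needs 3 colors.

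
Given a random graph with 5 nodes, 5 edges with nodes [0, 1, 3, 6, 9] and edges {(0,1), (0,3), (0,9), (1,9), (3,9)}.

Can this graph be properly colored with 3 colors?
Yes, G is 3-colorable

A valid 3-coloring: color 1: [0, 6]; color 2: [9]; color 3: [1, 3].
(χ(G) = 3 ≤ 3.)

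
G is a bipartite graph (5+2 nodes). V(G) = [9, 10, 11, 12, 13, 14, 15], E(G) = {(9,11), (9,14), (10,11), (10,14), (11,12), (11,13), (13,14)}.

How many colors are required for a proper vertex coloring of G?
Clique number ω(G) = 2 (lower bound: χ ≥ ω).
The graph is bipartite (no odd cycle), so 2 colors suffice: χ(G) = 2.
A valid 2-coloring: color 1: [11, 14, 15]; color 2: [9, 10, 12, 13].

χ(G) = 2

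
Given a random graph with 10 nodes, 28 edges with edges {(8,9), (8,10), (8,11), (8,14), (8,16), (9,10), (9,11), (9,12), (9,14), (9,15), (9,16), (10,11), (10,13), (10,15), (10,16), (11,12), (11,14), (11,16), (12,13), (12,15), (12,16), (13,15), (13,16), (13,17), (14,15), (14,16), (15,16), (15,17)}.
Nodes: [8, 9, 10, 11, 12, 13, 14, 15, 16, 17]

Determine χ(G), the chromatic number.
Clique number ω(G) = 5 (lower bound: χ ≥ ω).
The clique on [8, 9, 10, 11, 16] has size 5, forcing χ ≥ 5, and the coloring below uses 5 colors, so χ(G) = 5.
A valid 5-coloring: color 1: [16, 17]; color 2: [11, 15]; color 3: [9, 13]; color 4: [10, 12, 14]; color 5: [8].

χ(G) = 5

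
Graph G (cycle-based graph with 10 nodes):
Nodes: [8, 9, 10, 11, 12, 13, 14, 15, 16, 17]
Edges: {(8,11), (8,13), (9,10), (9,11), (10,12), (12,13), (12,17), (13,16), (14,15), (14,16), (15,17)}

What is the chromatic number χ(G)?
Clique number ω(G) = 2 (lower bound: χ ≥ ω).
The graph is bipartite (no odd cycle), so 2 colors suffice: χ(G) = 2.
A valid 2-coloring: color 1: [8, 9, 12, 15, 16]; color 2: [10, 11, 13, 14, 17].

χ(G) = 2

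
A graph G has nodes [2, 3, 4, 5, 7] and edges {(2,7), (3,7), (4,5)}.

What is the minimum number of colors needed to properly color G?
χ(G) = 2

Clique number ω(G) = 2 (lower bound: χ ≥ ω).
The graph is bipartite (no odd cycle), so 2 colors suffice: χ(G) = 2.
A valid 2-coloring: color 1: [4, 7]; color 2: [2, 3, 5].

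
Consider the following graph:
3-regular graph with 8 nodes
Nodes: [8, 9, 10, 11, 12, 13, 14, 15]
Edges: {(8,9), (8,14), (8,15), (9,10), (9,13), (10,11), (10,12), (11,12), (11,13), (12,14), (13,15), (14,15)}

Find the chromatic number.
Clique number ω(G) = 3 (lower bound: χ ≥ ω).
The clique on [8, 14, 15] has size 3, forcing χ ≥ 3, and the coloring below uses 3 colors, so χ(G) = 3.
A valid 3-coloring: color 1: [9, 12, 15]; color 2: [8, 11]; color 3: [10, 13, 14].

χ(G) = 3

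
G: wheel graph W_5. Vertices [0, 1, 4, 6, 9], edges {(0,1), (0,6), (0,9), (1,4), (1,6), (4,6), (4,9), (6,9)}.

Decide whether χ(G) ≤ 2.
No, G is not 2-colorable

The clique on vertices [0, 1, 6] has size 3 > 2, so it alone needs 3 colors.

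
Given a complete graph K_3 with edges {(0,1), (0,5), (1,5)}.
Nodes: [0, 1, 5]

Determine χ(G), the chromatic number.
Clique number ω(G) = 3 (lower bound: χ ≥ ω).
The clique on [0, 1, 5] has size 3, forcing χ ≥ 3, and the coloring below uses 3 colors, so χ(G) = 3.
A valid 3-coloring: color 1: [1]; color 2: [5]; color 3: [0].

χ(G) = 3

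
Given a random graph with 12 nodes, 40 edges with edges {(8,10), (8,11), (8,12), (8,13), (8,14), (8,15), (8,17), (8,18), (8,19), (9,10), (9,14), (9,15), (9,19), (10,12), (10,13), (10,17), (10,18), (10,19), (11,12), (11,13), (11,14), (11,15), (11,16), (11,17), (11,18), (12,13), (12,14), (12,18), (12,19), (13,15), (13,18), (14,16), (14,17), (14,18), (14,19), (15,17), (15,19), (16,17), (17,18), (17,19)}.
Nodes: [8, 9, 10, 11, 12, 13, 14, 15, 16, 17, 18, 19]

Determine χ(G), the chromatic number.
Clique number ω(G) = 5 (lower bound: χ ≥ ω).
Suppose a proper 5-coloring c exists. The clique [8, 10, 12, 13, 18] takes 5 distinct colors; by symmetry let c(8) = 1, c(10) = 2, c(12) = 3, c(13) = 4, c(18) = 5.
- Vertex 11: neighbors [8, 12, 13, 18] already have colors [1, 3, 4, 5] ⇒ c(11) = 2.
- Vertex 14: neighbors [8, 11, 12, 18] already have colors [1, 2, 3, 5] ⇒ c(14) = 4.
- Vertex 17: neighbors [8, 10, 14, 18] already have colors [1, 2, 4, 5] ⇒ c(17) = 3.
- Vertex 15: neighbors [8, 11, 17, 13] already have colors [1, 2, 3, 4] ⇒ c(15) = 5.
- Vertex 19: neighbors [8, 10, 12, 14, 15] already have colors [1, 2, 3, 4, 5] — all 5 colors blocked. Contradiction.
The forced assignments end in a contradiction, so G has no proper 5-coloring (χ ≥ 6).
The coloring below uses 6 colors, so χ(G) = 6.
A valid 6-coloring: color 1: [8, 9, 16]; color 2: [13, 14]; color 3: [10, 11]; color 4: [12, 17]; color 5: [18, 19]; color 6: [15].

χ(G) = 6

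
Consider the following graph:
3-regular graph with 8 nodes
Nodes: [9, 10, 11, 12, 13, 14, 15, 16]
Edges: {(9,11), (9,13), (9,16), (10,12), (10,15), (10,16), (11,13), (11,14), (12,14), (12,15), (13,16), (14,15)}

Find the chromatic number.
Clique number ω(G) = 3 (lower bound: χ ≥ ω).
The clique on [9, 13, 16] has size 3, forcing χ ≥ 3, and the coloring below uses 3 colors, so χ(G) = 3.
A valid 3-coloring: color 1: [11, 15, 16]; color 2: [9, 10, 14]; color 3: [12, 13].

χ(G) = 3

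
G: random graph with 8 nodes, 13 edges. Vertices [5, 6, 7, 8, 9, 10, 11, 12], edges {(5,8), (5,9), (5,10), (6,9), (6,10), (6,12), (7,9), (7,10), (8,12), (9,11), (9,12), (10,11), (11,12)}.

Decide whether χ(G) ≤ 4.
Yes, G is 4-colorable

A valid 4-coloring: color 1: [8, 9, 10]; color 2: [5, 7, 12]; color 3: [6, 11].
(χ(G) = 3 ≤ 4.)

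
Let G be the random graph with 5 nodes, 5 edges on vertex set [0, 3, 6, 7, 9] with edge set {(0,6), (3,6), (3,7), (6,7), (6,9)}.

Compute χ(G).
χ(G) = 3

Clique number ω(G) = 3 (lower bound: χ ≥ ω).
The clique on [3, 6, 7] has size 3, forcing χ ≥ 3, and the coloring below uses 3 colors, so χ(G) = 3.
A valid 3-coloring: color 1: [6]; color 2: [0, 3, 9]; color 3: [7].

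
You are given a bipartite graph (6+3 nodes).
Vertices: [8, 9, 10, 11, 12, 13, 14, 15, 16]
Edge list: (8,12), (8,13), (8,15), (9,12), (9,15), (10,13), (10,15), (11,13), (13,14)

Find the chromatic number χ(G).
χ(G) = 2

Clique number ω(G) = 2 (lower bound: χ ≥ ω).
The graph is bipartite (no odd cycle), so 2 colors suffice: χ(G) = 2.
A valid 2-coloring: color 1: [12, 13, 15, 16]; color 2: [8, 9, 10, 11, 14].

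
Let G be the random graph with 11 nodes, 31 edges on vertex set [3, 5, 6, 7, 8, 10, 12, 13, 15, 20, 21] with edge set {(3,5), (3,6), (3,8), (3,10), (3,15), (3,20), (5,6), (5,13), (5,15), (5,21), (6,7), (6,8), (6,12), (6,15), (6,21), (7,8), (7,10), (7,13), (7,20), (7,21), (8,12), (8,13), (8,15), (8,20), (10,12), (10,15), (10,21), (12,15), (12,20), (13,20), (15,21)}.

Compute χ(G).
Clique number ω(G) = 4 (lower bound: χ ≥ ω).
The clique on [7, 8, 13, 20] has size 4, forcing χ ≥ 4, and the coloring below uses 4 colors, so χ(G) = 4.
A valid 4-coloring: color 1: [7, 15]; color 2: [6, 10, 20]; color 3: [5, 8]; color 4: [3, 12, 13, 21].

χ(G) = 4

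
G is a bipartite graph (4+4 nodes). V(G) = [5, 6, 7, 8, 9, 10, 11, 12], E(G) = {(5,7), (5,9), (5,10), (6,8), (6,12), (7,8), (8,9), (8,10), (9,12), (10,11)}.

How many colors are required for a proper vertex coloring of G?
χ(G) = 2

Clique number ω(G) = 2 (lower bound: χ ≥ ω).
The graph is bipartite (no odd cycle), so 2 colors suffice: χ(G) = 2.
A valid 2-coloring: color 1: [5, 8, 11, 12]; color 2: [6, 7, 9, 10].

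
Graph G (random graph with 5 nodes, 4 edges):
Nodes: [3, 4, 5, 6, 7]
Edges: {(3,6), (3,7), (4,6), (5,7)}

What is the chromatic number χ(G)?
χ(G) = 2

Clique number ω(G) = 2 (lower bound: χ ≥ ω).
The graph is bipartite (no odd cycle), so 2 colors suffice: χ(G) = 2.
A valid 2-coloring: color 1: [6, 7]; color 2: [3, 4, 5].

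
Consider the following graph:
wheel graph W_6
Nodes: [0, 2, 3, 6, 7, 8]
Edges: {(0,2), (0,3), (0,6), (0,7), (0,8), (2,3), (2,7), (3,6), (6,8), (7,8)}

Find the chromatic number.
χ(G) = 4

Clique number ω(G) = 3 (lower bound: χ ≥ ω).
Odd cycle [7, 8, 6, 3, 2] needs 3 colors (χ ≥ 3).
Vertex 0 is adjacent to every vertex of [2, 3, 6, 7, 8], which already need 3 colors among themselves, so 0 needs a new color (χ ≥ 4).
The coloring below uses 4 colors, so χ(G) = 4.
A valid 4-coloring: color 1: [0]; color 2: [3, 7]; color 3: [2, 8]; color 4: [6].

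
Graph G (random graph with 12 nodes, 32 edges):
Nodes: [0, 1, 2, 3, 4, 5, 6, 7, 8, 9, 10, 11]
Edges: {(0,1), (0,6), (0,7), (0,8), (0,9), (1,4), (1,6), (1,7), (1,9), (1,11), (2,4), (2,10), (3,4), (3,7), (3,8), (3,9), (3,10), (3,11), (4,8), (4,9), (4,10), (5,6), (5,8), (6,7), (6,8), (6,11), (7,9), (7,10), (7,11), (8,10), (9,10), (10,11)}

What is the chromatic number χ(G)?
χ(G) = 5

Clique number ω(G) = 4 (lower bound: χ ≥ ω).
Suppose a proper 4-coloring c exists. The clique [0, 1, 6, 7] takes 4 distinct colors; by symmetry let c(0) = 1, c(1) = 2, c(6) = 3, c(7) = 4.
- Vertex 9: neighbors [0, 1, 7] already have colors [1, 2, 4] ⇒ c(9) = 3.
- Vertex 11: neighbors [1, 6, 7] already have colors [2, 3, 4] ⇒ c(11) = 1.
- Vertex 10: neighbors [11, 9, 7] already have colors [1, 3, 4] ⇒ c(10) = 2.
- Vertex 3: neighbors [11, 10, 9, 7] already have colors [1, 2, 3, 4] — all 4 colors blocked. Contradiction.
The forced assignments end in a contradiction, so G has no proper 4-coloring (χ ≥ 5).
The coloring below uses 5 colors, so χ(G) = 5.
A valid 5-coloring: color 1: [4, 5, 7]; color 2: [6, 10]; color 3: [0, 2, 3]; color 4: [8, 9, 11]; color 5: [1].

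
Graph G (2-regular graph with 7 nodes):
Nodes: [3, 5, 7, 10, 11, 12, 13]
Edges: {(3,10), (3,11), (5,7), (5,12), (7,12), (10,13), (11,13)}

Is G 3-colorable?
Yes, G is 3-colorable

A valid 3-coloring: color 1: [3, 5, 13]; color 2: [7, 10, 11]; color 3: [12].
(χ(G) = 3 ≤ 3.)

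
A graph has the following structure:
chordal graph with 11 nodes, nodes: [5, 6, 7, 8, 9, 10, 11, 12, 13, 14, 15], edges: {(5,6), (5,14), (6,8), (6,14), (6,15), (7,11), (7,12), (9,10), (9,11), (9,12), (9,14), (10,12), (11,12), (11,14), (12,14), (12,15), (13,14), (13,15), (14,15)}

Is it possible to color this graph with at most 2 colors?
No, G is not 2-colorable

The clique on vertices [9, 11, 12, 14] has size 4 > 2, so it alone needs 4 colors.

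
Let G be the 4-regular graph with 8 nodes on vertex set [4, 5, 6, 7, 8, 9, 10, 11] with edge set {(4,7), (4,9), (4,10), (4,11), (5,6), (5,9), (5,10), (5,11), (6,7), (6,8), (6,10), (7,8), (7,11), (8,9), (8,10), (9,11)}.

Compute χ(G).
Clique number ω(G) = 3 (lower bound: χ ≥ ω).
The clique on [6, 8, 10] has size 3, forcing χ ≥ 3, and the coloring below uses 3 colors, so χ(G) = 3.
A valid 3-coloring: color 1: [7, 9, 10]; color 2: [4, 5, 8]; color 3: [6, 11].

χ(G) = 3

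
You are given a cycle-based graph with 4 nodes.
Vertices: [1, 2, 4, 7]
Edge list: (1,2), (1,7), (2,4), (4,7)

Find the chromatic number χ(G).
χ(G) = 2

Clique number ω(G) = 2 (lower bound: χ ≥ ω).
The graph is bipartite (no odd cycle), so 2 colors suffice: χ(G) = 2.
A valid 2-coloring: color 1: [2, 7]; color 2: [1, 4].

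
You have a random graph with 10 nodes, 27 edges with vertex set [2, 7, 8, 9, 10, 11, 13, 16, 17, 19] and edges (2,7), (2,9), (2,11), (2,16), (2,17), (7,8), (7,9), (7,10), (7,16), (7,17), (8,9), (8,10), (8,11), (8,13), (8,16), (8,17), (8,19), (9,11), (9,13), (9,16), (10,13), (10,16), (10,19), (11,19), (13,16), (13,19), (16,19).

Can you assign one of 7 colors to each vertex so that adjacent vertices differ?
A valid 7-coloring: color 1: [2, 8]; color 2: [11, 16, 17]; color 3: [7, 13]; color 4: [9, 19]; color 5: [10].
(χ(G) = 5 ≤ 7.)

Yes, G is 7-colorable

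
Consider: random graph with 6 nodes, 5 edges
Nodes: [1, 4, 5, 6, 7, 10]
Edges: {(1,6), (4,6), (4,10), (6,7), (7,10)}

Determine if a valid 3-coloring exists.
A valid 3-coloring: color 1: [5, 6, 10]; color 2: [1, 4, 7].
(χ(G) = 2 ≤ 3.)

Yes, G is 3-colorable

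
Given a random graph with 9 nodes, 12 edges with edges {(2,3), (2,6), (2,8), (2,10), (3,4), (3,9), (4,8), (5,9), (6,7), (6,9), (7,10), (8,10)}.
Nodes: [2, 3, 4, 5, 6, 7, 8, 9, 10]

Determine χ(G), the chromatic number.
Clique number ω(G) = 3 (lower bound: χ ≥ ω).
The clique on [2, 8, 10] has size 3, forcing χ ≥ 3, and the coloring below uses 3 colors, so χ(G) = 3.
A valid 3-coloring: color 1: [2, 4, 7, 9]; color 2: [3, 5, 6, 10]; color 3: [8].

χ(G) = 3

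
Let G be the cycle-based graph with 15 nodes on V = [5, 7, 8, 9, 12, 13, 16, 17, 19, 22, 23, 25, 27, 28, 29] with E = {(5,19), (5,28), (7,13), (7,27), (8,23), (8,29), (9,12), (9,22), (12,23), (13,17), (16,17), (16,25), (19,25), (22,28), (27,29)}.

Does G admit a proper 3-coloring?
Yes, G is 3-colorable

A valid 3-coloring: color 1: [8, 12, 13, 16, 19, 22, 27]; color 2: [5, 7, 9, 17, 23, 25, 29]; color 3: [28].
(χ(G) = 3 ≤ 3.)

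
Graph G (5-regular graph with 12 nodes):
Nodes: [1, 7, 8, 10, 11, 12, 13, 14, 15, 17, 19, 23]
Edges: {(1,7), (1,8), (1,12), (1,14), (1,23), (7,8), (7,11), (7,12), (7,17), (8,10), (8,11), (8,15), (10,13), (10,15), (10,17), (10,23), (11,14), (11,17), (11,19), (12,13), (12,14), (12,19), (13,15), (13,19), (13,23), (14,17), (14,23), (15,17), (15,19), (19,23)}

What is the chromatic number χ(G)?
Clique number ω(G) = 3 (lower bound: χ ≥ ω).
Suppose a proper 3-coloring c exists. The clique [1, 7, 8] takes 3 distinct colors; by symmetry let c(1) = 1, c(7) = 2, c(8) = 3.
- Vertex 11: neighbors [7, 8] already have colors [2, 3] ⇒ c(11) = 1.
- Vertex 12: neighbors [1, 7] already have colors [1, 2] ⇒ c(12) = 3.
- Vertex 17: neighbors [11, 7] already have colors [1, 2] ⇒ c(17) = 3.
- Vertex 19: neighbors [11, 12] already have colors [1, 3] ⇒ c(19) = 2.
- Vertex 13: neighbors [19, 12] already have colors [2, 3] ⇒ c(13) = 1.
- Vertex 15: neighbors [13, 19, 8] already have colors [1, 2, 3] — all 3 colors blocked. Contradiction.
The forced assignments end in a contradiction, so G has no proper 3-coloring (χ ≥ 4).
The coloring below uses 4 colors, so χ(G) = 4.
A valid 4-coloring: color 1: [11, 12, 15, 23]; color 2: [1, 10, 19]; color 3: [8, 13, 17]; color 4: [7, 14].

χ(G) = 4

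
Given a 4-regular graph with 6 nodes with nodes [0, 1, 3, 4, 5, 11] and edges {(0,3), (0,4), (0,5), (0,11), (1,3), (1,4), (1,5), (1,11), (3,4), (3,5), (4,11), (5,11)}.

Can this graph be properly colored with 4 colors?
Yes, G is 4-colorable

A valid 4-coloring: color 1: [4, 5]; color 2: [3, 11]; color 3: [0, 1].
(χ(G) = 3 ≤ 4.)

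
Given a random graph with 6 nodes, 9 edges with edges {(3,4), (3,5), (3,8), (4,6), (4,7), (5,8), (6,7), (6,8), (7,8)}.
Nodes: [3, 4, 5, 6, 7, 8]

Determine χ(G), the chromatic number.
χ(G) = 3

Clique number ω(G) = 3 (lower bound: χ ≥ ω).
The clique on [3, 5, 8] has size 3, forcing χ ≥ 3, and the coloring below uses 3 colors, so χ(G) = 3.
A valid 3-coloring: color 1: [4, 8]; color 2: [3, 7]; color 3: [5, 6].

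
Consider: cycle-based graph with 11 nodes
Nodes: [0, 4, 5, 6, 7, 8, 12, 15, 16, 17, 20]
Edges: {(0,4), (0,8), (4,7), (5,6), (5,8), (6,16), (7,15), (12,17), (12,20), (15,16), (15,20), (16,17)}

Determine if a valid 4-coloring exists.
A valid 4-coloring: color 1: [0, 5, 7, 16, 20]; color 2: [4, 6, 8, 12, 15]; color 3: [17].
(χ(G) = 3 ≤ 4.)

Yes, G is 4-colorable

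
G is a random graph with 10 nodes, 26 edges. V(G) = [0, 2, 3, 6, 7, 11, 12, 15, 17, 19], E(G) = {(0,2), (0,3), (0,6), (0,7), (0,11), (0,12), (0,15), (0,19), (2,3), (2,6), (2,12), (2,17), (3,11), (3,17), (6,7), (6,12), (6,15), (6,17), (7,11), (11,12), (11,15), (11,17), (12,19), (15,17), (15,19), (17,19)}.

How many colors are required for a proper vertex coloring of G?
Clique number ω(G) = 4 (lower bound: χ ≥ ω).
The clique on [0, 2, 6, 12] has size 4, forcing χ ≥ 4, and the coloring below uses 4 colors, so χ(G) = 4.
A valid 4-coloring: color 1: [0, 17]; color 2: [6, 11, 19]; color 3: [2, 7, 15]; color 4: [3, 12].

χ(G) = 4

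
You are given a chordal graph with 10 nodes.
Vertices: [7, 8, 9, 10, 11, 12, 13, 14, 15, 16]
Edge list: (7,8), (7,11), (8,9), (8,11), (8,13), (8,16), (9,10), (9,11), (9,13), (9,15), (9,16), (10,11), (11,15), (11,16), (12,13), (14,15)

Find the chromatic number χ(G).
χ(G) = 4

Clique number ω(G) = 4 (lower bound: χ ≥ ω).
The clique on [8, 9, 11, 16] has size 4, forcing χ ≥ 4, and the coloring below uses 4 colors, so χ(G) = 4.
A valid 4-coloring: color 1: [7, 9, 12, 14]; color 2: [11, 13]; color 3: [8, 10, 15]; color 4: [16].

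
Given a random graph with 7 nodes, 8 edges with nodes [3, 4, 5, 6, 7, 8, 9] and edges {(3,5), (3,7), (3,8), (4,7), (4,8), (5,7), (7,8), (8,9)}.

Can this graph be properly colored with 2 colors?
No, G is not 2-colorable

The clique on vertices [3, 7, 8] has size 3 > 2, so it alone needs 3 colors.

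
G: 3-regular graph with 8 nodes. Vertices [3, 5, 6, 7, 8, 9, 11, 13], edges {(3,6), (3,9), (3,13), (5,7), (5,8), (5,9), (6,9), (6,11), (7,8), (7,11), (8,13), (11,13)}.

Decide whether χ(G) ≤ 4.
A valid 4-coloring: color 1: [3, 5, 11]; color 2: [8, 9]; color 3: [6, 7, 13].
(χ(G) = 3 ≤ 4.)

Yes, G is 4-colorable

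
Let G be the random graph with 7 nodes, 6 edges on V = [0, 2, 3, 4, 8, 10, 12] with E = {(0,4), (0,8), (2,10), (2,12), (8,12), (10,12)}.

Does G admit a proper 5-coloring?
A valid 5-coloring: color 1: [0, 3, 12]; color 2: [4, 8, 10]; color 3: [2].
(χ(G) = 3 ≤ 5.)

Yes, G is 5-colorable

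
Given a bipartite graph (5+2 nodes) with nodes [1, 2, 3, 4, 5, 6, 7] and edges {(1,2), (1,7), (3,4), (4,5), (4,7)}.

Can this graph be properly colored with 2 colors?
Yes, G is 2-colorable

A valid 2-coloring: color 1: [1, 4, 6]; color 2: [2, 3, 5, 7].
(χ(G) = 2 ≤ 2.)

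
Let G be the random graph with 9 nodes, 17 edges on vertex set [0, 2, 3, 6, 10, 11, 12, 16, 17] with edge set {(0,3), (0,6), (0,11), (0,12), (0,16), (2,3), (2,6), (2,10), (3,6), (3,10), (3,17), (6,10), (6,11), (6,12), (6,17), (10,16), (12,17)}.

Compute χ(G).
χ(G) = 4

Clique number ω(G) = 4 (lower bound: χ ≥ ω).
The clique on [2, 3, 6, 10] has size 4, forcing χ ≥ 4, and the coloring below uses 4 colors, so χ(G) = 4.
A valid 4-coloring: color 1: [6, 16]; color 2: [3, 11, 12]; color 3: [0, 10, 17]; color 4: [2].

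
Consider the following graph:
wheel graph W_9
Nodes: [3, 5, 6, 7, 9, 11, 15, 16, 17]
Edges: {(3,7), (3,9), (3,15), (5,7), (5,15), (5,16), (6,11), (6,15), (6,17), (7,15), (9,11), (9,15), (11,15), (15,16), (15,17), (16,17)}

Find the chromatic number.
χ(G) = 3

Clique number ω(G) = 3 (lower bound: χ ≥ ω).
The clique on [3, 9, 15] has size 3, forcing χ ≥ 3, and the coloring below uses 3 colors, so χ(G) = 3.
A valid 3-coloring: color 1: [15]; color 2: [3, 5, 11, 17]; color 3: [6, 7, 9, 16].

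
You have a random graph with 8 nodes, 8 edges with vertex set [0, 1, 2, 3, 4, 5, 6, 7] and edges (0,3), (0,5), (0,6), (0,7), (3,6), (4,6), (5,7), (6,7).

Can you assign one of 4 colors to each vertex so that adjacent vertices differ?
Yes, G is 4-colorable

A valid 4-coloring: color 1: [0, 1, 2, 4]; color 2: [5, 6]; color 3: [3, 7].
(χ(G) = 3 ≤ 4.)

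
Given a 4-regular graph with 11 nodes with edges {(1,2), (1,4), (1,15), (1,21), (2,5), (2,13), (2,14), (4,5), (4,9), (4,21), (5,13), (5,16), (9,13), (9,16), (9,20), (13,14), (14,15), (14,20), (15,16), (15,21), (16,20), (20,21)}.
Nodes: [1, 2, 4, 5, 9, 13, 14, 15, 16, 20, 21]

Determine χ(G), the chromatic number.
χ(G) = 3

Clique number ω(G) = 3 (lower bound: χ ≥ ω).
The clique on [1, 4, 21] has size 3, forcing χ ≥ 3, and the coloring below uses 3 colors, so χ(G) = 3.
A valid 3-coloring: color 1: [1, 5, 9, 14]; color 2: [2, 16, 21]; color 3: [4, 13, 15, 20].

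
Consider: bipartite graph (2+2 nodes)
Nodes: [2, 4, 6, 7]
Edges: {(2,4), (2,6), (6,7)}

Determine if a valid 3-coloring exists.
A valid 3-coloring: color 1: [2, 7]; color 2: [4, 6].
(χ(G) = 2 ≤ 3.)

Yes, G is 3-colorable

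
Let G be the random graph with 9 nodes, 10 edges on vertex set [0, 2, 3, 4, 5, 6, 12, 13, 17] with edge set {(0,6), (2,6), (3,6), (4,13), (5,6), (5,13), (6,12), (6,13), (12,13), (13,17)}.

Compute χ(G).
Clique number ω(G) = 3 (lower bound: χ ≥ ω).
The clique on [6, 12, 13] has size 3, forcing χ ≥ 3, and the coloring below uses 3 colors, so χ(G) = 3.
A valid 3-coloring: color 1: [4, 6, 17]; color 2: [0, 2, 3, 13]; color 3: [5, 12].

χ(G) = 3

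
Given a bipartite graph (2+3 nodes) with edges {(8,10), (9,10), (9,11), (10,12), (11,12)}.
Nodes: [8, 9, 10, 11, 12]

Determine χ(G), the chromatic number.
χ(G) = 2

Clique number ω(G) = 2 (lower bound: χ ≥ ω).
The graph is bipartite (no odd cycle), so 2 colors suffice: χ(G) = 2.
A valid 2-coloring: color 1: [10, 11]; color 2: [8, 9, 12].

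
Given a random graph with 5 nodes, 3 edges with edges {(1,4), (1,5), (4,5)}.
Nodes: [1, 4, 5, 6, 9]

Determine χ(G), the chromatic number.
χ(G) = 3

Clique number ω(G) = 3 (lower bound: χ ≥ ω).
The clique on [1, 4, 5] has size 3, forcing χ ≥ 3, and the coloring below uses 3 colors, so χ(G) = 3.
A valid 3-coloring: color 1: [5, 6, 9]; color 2: [1]; color 3: [4].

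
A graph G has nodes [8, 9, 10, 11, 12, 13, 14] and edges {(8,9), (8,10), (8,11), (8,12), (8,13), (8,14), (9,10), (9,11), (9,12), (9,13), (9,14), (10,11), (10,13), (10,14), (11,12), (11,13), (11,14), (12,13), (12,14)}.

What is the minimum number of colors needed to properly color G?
Clique number ω(G) = 5 (lower bound: χ ≥ ω).
The clique on [8, 9, 10, 11, 13] has size 5, forcing χ ≥ 5, and the coloring below uses 5 colors, so χ(G) = 5.
A valid 5-coloring: color 1: [11]; color 2: [9]; color 3: [8]; color 4: [13, 14]; color 5: [10, 12].

χ(G) = 5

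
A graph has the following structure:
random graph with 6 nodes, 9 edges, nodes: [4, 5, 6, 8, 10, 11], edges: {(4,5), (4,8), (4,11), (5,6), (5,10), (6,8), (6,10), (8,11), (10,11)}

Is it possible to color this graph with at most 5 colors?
A valid 5-coloring: color 1: [5, 11]; color 2: [4, 6]; color 3: [8, 10].
(χ(G) = 3 ≤ 5.)

Yes, G is 5-colorable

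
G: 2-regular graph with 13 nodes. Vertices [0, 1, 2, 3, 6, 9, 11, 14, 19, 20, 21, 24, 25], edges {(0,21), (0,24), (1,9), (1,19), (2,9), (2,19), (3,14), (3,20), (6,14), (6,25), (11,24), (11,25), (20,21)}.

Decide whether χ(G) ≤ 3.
A valid 3-coloring: color 1: [1, 2, 3, 6, 21, 24]; color 2: [0, 9, 11, 14, 19, 20]; color 3: [25].
(χ(G) = 3 ≤ 3.)

Yes, G is 3-colorable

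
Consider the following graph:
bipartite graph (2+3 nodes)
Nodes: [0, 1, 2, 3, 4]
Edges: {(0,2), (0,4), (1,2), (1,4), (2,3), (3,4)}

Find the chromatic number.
Clique number ω(G) = 2 (lower bound: χ ≥ ω).
The graph is bipartite (no odd cycle), so 2 colors suffice: χ(G) = 2.
A valid 2-coloring: color 1: [2, 4]; color 2: [0, 1, 3].

χ(G) = 2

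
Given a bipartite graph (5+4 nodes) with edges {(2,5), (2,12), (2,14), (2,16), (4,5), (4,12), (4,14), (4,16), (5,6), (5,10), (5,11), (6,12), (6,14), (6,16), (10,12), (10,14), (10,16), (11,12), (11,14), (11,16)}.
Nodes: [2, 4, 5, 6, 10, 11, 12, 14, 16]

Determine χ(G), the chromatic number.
χ(G) = 2

Clique number ω(G) = 2 (lower bound: χ ≥ ω).
The graph is bipartite (no odd cycle), so 2 colors suffice: χ(G) = 2.
A valid 2-coloring: color 1: [5, 12, 14, 16]; color 2: [2, 4, 6, 10, 11].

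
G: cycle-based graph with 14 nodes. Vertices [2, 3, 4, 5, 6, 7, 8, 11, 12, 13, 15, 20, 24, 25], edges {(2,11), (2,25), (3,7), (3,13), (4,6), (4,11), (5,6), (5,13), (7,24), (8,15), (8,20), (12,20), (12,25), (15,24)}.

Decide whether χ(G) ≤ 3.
A valid 3-coloring: color 1: [6, 7, 11, 13, 15, 20, 25]; color 2: [2, 3, 4, 5, 8, 12, 24].
(χ(G) = 2 ≤ 3.)

Yes, G is 3-colorable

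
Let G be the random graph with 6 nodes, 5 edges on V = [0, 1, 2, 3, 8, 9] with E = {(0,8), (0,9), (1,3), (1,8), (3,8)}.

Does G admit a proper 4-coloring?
Yes, G is 4-colorable

A valid 4-coloring: color 1: [2, 8, 9]; color 2: [0, 3]; color 3: [1].
(χ(G) = 3 ≤ 4.)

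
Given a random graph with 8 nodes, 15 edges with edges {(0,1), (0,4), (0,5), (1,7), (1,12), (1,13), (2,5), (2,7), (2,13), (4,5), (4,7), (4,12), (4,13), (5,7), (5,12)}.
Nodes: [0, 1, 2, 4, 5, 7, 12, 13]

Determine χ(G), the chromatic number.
Clique number ω(G) = 3 (lower bound: χ ≥ ω).
The clique on [2, 5, 7] has size 3, forcing χ ≥ 3, and the coloring below uses 3 colors, so χ(G) = 3.
A valid 3-coloring: color 1: [1, 5]; color 2: [2, 4]; color 3: [0, 7, 12, 13].

χ(G) = 3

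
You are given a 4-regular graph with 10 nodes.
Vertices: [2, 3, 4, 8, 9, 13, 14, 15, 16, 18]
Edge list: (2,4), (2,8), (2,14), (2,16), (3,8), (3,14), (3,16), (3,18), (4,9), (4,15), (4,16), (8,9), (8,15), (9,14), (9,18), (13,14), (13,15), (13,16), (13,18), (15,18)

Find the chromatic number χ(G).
χ(G) = 3

Clique number ω(G) = 3 (lower bound: χ ≥ ω).
The clique on [2, 4, 16] has size 3, forcing χ ≥ 3, and the coloring below uses 3 colors, so χ(G) = 3.
A valid 3-coloring: color 1: [8, 14, 16, 18]; color 2: [2, 3, 9, 15]; color 3: [4, 13].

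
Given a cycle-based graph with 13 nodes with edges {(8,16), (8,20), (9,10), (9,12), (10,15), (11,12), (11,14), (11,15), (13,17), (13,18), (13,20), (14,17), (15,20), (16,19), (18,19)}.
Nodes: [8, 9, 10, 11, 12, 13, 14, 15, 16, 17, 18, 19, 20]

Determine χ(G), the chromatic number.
Clique number ω(G) = 2 (lower bound: χ ≥ ω).
Odd cycle [9, 10, 15, 11, 12] needs 3 colors (χ ≥ 3).
The coloring below uses 3 colors, so χ(G) = 3.
A valid 3-coloring: color 1: [10, 11, 16, 17, 18, 20]; color 2: [8, 9, 13, 14, 15, 19]; color 3: [12].

χ(G) = 3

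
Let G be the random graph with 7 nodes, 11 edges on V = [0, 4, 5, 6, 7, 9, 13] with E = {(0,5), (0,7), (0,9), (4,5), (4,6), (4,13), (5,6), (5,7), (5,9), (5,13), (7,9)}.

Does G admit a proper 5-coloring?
A valid 5-coloring: color 1: [5]; color 2: [4, 7]; color 3: [0, 6, 13]; color 4: [9].
(χ(G) = 4 ≤ 5.)

Yes, G is 5-colorable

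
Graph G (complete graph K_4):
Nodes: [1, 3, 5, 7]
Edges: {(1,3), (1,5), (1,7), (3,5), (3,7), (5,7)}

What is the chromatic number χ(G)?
χ(G) = 4

Clique number ω(G) = 4 (lower bound: χ ≥ ω).
The clique on [1, 3, 5, 7] has size 4, forcing χ ≥ 4, and the coloring below uses 4 colors, so χ(G) = 4.
A valid 4-coloring: color 1: [3]; color 2: [1]; color 3: [5]; color 4: [7].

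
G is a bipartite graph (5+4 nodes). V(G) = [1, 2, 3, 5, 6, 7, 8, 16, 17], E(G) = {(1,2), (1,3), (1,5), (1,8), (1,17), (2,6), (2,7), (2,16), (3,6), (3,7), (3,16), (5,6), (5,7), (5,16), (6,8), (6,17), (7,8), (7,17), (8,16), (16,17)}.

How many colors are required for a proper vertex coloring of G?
χ(G) = 2

Clique number ω(G) = 2 (lower bound: χ ≥ ω).
The graph is bipartite (no odd cycle), so 2 colors suffice: χ(G) = 2.
A valid 2-coloring: color 1: [1, 6, 7, 16]; color 2: [2, 3, 5, 8, 17].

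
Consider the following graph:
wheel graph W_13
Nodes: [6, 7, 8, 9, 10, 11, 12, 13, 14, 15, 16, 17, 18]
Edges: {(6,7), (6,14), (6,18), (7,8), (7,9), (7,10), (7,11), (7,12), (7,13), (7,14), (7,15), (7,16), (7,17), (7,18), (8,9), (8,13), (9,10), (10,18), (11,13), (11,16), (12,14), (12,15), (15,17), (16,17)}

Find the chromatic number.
χ(G) = 3

Clique number ω(G) = 3 (lower bound: χ ≥ ω).
The clique on [6, 7, 18] has size 3, forcing χ ≥ 3, and the coloring below uses 3 colors, so χ(G) = 3.
A valid 3-coloring: color 1: [7]; color 2: [6, 8, 10, 11, 12, 17]; color 3: [9, 13, 14, 15, 16, 18].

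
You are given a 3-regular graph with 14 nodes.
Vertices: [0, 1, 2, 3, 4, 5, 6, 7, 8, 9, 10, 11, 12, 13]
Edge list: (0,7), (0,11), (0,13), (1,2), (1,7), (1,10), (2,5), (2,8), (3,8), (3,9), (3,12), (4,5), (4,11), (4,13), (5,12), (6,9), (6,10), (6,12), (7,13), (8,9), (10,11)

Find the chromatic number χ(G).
Clique number ω(G) = 3 (lower bound: χ ≥ ω).
The clique on [0, 7, 13] has size 3, forcing χ ≥ 3, and the coloring below uses 3 colors, so χ(G) = 3.
A valid 3-coloring: color 1: [1, 5, 6, 8, 11, 13]; color 2: [0, 2, 4, 9, 10, 12]; color 3: [3, 7].

χ(G) = 3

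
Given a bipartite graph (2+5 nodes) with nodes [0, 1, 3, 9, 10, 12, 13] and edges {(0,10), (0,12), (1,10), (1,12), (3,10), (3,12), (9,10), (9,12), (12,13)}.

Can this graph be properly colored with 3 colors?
A valid 3-coloring: color 1: [10, 12]; color 2: [0, 1, 3, 9, 13].
(χ(G) = 2 ≤ 3.)

Yes, G is 3-colorable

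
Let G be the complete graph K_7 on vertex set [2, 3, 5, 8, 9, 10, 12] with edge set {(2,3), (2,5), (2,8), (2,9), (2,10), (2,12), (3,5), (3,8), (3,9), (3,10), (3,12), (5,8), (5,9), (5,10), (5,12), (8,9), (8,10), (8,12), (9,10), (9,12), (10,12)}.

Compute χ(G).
Clique number ω(G) = 7 (lower bound: χ ≥ ω).
The clique on [2, 3, 5, 8, 9, 10, 12] has size 7, forcing χ ≥ 7, and the coloring below uses 7 colors, so χ(G) = 7.
A valid 7-coloring: color 1: [9]; color 2: [10]; color 3: [3]; color 4: [12]; color 5: [2]; color 6: [5]; color 7: [8].

χ(G) = 7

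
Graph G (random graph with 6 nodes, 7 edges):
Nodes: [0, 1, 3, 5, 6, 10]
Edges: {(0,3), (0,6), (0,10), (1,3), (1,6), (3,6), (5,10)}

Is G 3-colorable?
Yes, G is 3-colorable

A valid 3-coloring: color 1: [3, 10]; color 2: [0, 1, 5]; color 3: [6].
(χ(G) = 3 ≤ 3.)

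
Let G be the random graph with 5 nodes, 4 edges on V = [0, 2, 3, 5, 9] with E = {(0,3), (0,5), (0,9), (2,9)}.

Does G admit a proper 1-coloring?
Edge (0,9) forces its endpoints to differ, so 1 color is not enough.

No, G is not 1-colorable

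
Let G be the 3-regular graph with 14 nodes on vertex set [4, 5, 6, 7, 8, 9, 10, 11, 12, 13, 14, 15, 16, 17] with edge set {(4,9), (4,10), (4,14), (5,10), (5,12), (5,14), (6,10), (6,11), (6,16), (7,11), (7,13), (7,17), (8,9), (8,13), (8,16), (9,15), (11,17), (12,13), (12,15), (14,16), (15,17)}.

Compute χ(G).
χ(G) = 3

Clique number ω(G) = 3 (lower bound: χ ≥ ω).
The clique on [7, 11, 17] has size 3, forcing χ ≥ 3, and the coloring below uses 3 colors, so χ(G) = 3.
A valid 3-coloring: color 1: [6, 8, 12, 14, 17]; color 2: [7, 9, 10, 16]; color 3: [4, 5, 11, 13, 15].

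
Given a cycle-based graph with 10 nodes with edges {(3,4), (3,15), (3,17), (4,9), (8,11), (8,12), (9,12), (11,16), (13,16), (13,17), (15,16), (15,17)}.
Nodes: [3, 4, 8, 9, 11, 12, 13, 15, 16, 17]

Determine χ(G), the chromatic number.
χ(G) = 3

Clique number ω(G) = 3 (lower bound: χ ≥ ω).
The clique on [3, 15, 17] has size 3, forcing χ ≥ 3, and the coloring below uses 3 colors, so χ(G) = 3.
A valid 3-coloring: color 1: [4, 12, 16, 17]; color 2: [9, 11, 13, 15]; color 3: [3, 8].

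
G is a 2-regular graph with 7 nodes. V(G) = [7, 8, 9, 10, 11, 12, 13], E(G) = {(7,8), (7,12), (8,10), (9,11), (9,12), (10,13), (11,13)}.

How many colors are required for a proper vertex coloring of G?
χ(G) = 3

Clique number ω(G) = 2 (lower bound: χ ≥ ω).
Odd cycle [9, 11, 13, 10, 8, 7, 12] needs 3 colors (χ ≥ 3).
The coloring below uses 3 colors, so χ(G) = 3.
A valid 3-coloring: color 1: [7, 9, 10]; color 2: [8, 11, 12]; color 3: [13].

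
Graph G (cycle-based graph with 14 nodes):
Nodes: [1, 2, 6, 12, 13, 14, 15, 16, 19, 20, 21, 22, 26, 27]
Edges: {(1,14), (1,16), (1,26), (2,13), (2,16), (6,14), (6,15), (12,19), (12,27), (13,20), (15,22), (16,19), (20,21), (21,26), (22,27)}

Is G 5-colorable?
Yes, G is 5-colorable

A valid 5-coloring: color 1: [1, 6, 12, 13, 21, 22]; color 2: [14, 15, 16, 20, 26, 27]; color 3: [2, 19].
(χ(G) = 3 ≤ 5.)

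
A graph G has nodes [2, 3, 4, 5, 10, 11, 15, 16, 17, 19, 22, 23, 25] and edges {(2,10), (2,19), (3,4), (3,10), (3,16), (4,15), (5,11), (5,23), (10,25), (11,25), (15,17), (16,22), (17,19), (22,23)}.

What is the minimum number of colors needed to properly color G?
χ(G) = 3

Clique number ω(G) = 2 (lower bound: χ ≥ ω).
Odd cycle [2, 19, 17, 15, 4, 3, 10] needs 3 colors (χ ≥ 3).
The coloring below uses 3 colors, so χ(G) = 3.
A valid 3-coloring: color 1: [10, 11, 15, 16, 19, 23]; color 2: [2, 3, 5, 17, 22, 25]; color 3: [4].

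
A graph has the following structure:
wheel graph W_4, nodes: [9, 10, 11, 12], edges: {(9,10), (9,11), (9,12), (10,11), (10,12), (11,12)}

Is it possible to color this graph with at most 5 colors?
A valid 5-coloring: color 1: [11]; color 2: [12]; color 3: [9]; color 4: [10].
(χ(G) = 4 ≤ 5.)

Yes, G is 5-colorable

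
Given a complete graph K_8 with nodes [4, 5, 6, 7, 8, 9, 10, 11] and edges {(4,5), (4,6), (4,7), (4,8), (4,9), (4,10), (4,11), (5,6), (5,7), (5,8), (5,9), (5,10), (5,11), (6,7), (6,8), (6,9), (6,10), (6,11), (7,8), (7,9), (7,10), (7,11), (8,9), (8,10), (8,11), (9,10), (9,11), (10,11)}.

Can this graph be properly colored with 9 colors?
A valid 9-coloring: color 1: [5]; color 2: [8]; color 3: [9]; color 4: [6]; color 5: [7]; color 6: [4]; color 7: [10]; color 8: [11].
(χ(G) = 8 ≤ 9.)

Yes, G is 9-colorable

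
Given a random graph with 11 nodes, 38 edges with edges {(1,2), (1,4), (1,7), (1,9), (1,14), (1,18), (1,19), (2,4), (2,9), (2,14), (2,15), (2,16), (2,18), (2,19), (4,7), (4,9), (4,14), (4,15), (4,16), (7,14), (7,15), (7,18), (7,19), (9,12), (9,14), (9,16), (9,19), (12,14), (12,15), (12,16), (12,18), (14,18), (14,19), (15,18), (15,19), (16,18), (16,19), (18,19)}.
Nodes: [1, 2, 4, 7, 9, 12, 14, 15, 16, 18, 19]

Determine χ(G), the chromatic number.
Clique number ω(G) = 5 (lower bound: χ ≥ ω).
The clique on [1, 2, 9, 14, 19] has size 5, forcing χ ≥ 5, and the coloring below uses 5 colors, so χ(G) = 5.
A valid 5-coloring: color 1: [14, 15, 16]; color 2: [2, 7, 12]; color 3: [9, 18]; color 4: [4, 19]; color 5: [1].

χ(G) = 5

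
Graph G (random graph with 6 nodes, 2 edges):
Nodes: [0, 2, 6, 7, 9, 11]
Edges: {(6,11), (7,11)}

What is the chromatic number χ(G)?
χ(G) = 2

Clique number ω(G) = 2 (lower bound: χ ≥ ω).
The graph is bipartite (no odd cycle), so 2 colors suffice: χ(G) = 2.
A valid 2-coloring: color 1: [0, 2, 9, 11]; color 2: [6, 7].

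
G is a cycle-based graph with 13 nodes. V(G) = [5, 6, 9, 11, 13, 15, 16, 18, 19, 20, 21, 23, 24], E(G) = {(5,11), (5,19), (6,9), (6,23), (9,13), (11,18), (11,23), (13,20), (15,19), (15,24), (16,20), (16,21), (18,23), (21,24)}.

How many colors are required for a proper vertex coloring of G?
χ(G) = 3

Clique number ω(G) = 3 (lower bound: χ ≥ ω).
The clique on [11, 18, 23] has size 3, forcing χ ≥ 3, and the coloring below uses 3 colors, so χ(G) = 3.
A valid 3-coloring: color 1: [6, 11, 13, 16, 19, 24]; color 2: [5, 9, 15, 20, 21, 23]; color 3: [18].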